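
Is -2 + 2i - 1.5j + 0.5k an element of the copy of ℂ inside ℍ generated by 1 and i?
No. The quaternion -2 + 2i - 1.5j + 0.5k has j-coefficient y = -1.5 and k-coefficient z = 0.5, not both zero, so it does not lie in the complex subalgebra spanned by 1 and i.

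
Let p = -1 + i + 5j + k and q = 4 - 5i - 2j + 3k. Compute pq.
8 + 26i + 14j + 24k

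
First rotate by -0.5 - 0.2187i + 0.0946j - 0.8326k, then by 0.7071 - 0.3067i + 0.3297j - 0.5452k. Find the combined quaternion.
-0.9057 - 0.2242i - 0.2341j - 0.273k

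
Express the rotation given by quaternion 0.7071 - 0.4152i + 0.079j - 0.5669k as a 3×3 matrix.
[[0.3448, 0.7361, 0.5825], [-0.8673, 0.0125, 0.4976], [0.359, -0.6767, 0.6427]]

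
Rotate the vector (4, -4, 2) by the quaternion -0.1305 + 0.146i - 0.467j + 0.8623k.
(-3.301, -0.861, 4.936)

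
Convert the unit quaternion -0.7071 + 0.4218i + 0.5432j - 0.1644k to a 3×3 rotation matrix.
[[0.3558, 0.2257, -0.9069], [0.6907, 0.5901, 0.4179], [0.6295, -0.7751, 0.054]]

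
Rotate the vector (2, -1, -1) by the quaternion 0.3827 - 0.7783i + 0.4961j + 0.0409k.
(1.496, -1.903, 0.372)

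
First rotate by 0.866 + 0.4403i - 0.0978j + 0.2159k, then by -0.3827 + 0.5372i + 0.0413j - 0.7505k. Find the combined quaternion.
-0.4019 + 0.2322i - 0.3732j - 0.8033k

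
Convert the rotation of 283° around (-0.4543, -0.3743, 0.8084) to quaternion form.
-0.7826 - 0.2828i - 0.233j + 0.5032k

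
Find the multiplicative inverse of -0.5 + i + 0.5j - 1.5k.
-0.1333 - 0.2667i - 0.1333j + 0.4k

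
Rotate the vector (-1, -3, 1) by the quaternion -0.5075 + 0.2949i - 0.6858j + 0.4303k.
(1.164, -0.817, 2.996)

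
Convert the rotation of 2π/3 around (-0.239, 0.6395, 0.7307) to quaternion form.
0.5 - 0.207i + 0.5538j + 0.6328k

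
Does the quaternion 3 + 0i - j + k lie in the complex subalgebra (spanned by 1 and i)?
No. The quaternion 3 - j + k has j-coefficient y = -1 and k-coefficient z = 1, not both zero, so it does not lie in the complex subalgebra spanned by 1 and i.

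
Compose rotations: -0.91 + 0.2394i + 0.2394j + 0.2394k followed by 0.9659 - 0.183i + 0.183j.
-0.879 + 0.4416i + 0.1085j + 0.1436k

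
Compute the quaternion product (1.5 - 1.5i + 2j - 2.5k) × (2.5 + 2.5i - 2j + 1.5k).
15.25 - 2i - 2j - 6k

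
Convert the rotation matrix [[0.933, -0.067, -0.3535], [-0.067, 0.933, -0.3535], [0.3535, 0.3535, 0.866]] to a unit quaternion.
0.9659 + 0.183i - 0.183j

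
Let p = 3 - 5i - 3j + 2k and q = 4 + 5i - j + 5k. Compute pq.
24 - 18i + 20j + 43k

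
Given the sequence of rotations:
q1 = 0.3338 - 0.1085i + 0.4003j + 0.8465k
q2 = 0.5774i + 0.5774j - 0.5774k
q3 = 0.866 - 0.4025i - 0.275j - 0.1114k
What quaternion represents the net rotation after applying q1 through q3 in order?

q2 · q1 = 0.3203 + 0.9126i - 0.2334j + 0.101k
q3 · q2 · q1 = 0.5918 + 0.6076i - 0.3512j + 0.3967k
0.5918 + 0.6076i - 0.3512j + 0.3967k


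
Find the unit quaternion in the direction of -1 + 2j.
-0.4472 + 0.8944j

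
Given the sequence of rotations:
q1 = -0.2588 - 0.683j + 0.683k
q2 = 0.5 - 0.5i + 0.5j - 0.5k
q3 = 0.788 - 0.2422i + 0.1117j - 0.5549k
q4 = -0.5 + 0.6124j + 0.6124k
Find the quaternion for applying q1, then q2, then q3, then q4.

q2 · q1 = 0.5536 + 0.1294i - 0.1294j + 0.8124k
q3 · q2 · q1 = 0.9328 - 0.0132i + 0.0848j + 0.3499k
q4 · q3 · q2 · q1 = -0.7326 + 0.1689i + 0.5208j + 0.4044k
-0.7326 + 0.1689i + 0.5208j + 0.4044k


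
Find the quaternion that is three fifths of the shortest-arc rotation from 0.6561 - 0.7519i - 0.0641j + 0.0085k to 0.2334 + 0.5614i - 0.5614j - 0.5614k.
0.1707 - 0.8068i + 0.3805j + 0.4184k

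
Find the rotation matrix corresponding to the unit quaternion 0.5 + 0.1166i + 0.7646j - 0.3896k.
[[-0.4728, 0.5679, 0.6737], [-0.2113, 0.6692, -0.7124], [-0.8555, -0.4792, -0.1964]]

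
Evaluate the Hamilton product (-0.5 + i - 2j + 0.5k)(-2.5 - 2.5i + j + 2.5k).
4.5 - 6.75i + 0.75j - 6.5k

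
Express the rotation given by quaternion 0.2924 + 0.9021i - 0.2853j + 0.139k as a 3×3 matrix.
[[0.7986, -0.596, 0.0839], [-0.4335, -0.6662, -0.6069], [0.4176, 0.4482, -0.7904]]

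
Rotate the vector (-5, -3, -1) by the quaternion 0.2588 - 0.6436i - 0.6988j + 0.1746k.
(-1.653, -5.37, 1.852)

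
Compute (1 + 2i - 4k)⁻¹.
0.0476 - 0.0952i + 0.1905k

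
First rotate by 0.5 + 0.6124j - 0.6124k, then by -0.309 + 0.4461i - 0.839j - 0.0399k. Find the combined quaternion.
0.3349 + 0.7613i - 0.3355j + 0.4425k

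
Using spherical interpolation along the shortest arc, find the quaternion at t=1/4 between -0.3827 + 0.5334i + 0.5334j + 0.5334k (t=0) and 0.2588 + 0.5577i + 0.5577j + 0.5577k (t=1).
-0.2271 + 0.5623i + 0.5623j + 0.5623k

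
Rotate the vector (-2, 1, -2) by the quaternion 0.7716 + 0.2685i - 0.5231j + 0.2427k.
(0.029, 1.887, -2.332)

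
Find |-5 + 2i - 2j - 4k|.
7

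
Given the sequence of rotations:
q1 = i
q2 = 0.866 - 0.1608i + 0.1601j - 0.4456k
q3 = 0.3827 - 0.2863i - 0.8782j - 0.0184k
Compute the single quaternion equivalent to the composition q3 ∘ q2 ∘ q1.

q2 · q1 = 0.1608 + 0.866i - 0.4456j - 0.1601k
q3 · q2 · q1 = -0.0848 + 0.4178i - 0.3735j + 0.8239k
-0.0848 + 0.4178i - 0.3735j + 0.8239k


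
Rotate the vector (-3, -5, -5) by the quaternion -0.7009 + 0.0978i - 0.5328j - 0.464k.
(0.488, -7.548, -1.339)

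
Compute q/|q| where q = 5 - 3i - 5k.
0.6509 - 0.3906i - 0.6509k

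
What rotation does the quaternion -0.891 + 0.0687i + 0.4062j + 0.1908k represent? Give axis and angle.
axis = (0.1513, 0.8947, 0.4203), θ = 306°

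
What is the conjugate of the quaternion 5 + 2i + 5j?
5 - 2i - 5j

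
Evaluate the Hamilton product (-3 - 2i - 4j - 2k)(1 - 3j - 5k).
-25 + 12i - 5j + 19k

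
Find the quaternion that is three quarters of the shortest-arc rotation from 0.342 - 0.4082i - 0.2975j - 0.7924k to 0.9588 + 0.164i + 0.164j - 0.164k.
0.9189 + 0.0078i + 0.0433j - 0.392k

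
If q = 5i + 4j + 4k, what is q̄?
-5i - 4j - 4k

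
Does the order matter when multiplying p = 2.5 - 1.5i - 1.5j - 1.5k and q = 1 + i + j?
Yes: pq = 5.5 + 2.5i - 0.5j - 1.5k ≠ 5.5 - 0.5i + 2.5j - 1.5k = qp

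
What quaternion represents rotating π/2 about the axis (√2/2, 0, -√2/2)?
0.7071 + 0.5i - 0.5k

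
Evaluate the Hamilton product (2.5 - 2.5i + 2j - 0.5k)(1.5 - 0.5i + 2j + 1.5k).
-0.75 - i + 12j - k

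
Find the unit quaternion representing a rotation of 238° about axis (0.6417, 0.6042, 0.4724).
-0.4848 + 0.5612i + 0.5284j + 0.4132k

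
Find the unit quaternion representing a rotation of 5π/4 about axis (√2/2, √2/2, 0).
-0.3827 + 0.6533i + 0.6533j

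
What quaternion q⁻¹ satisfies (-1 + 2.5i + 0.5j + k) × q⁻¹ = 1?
-0.1176 - 0.2941i - 0.0588j - 0.1176k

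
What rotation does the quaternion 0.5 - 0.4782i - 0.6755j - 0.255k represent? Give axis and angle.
axis = (-0.5522, -0.78, -0.2944), θ = 2π/3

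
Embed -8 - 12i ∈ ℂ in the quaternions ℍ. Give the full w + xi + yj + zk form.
-8 - 12i + 0j + 0k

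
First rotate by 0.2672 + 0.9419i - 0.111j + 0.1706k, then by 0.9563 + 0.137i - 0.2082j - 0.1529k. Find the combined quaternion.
0.1295 + 0.8849i - 0.3292j + 0.3032k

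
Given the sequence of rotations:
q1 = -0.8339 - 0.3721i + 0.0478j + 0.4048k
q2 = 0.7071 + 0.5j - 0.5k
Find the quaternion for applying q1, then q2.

q2 · q1 = -0.4112 - 0.0368i - 0.1971j + 0.8892k
-0.4112 - 0.0368i - 0.1971j + 0.8892k


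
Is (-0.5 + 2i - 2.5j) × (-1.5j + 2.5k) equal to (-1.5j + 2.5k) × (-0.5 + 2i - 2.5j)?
No: pq = -3.75 - 6.25i - 4.25j - 4.25k ≠ -3.75 + 6.25i + 5.75j + 1.75k = qp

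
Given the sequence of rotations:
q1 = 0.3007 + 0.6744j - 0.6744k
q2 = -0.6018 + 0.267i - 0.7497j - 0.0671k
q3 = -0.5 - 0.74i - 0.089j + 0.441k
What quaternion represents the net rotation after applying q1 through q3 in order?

q2 · q1 = 0.2794 + 0.6311i - 0.4512j + 0.5657k
q3 · q2 · q1 = 0.0377 - 0.3737i + 0.8977j + 0.2304k
0.0377 - 0.3737i + 0.8977j + 0.2304k


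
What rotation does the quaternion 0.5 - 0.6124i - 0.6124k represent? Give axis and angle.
axis = (-√2/2, 0, -√2/2), θ = 2π/3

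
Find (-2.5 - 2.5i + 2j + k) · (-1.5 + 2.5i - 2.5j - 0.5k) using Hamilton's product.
15.5 - i + 4.5j + k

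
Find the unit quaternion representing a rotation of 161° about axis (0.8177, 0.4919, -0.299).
0.165 + 0.8065i + 0.4852j - 0.2949k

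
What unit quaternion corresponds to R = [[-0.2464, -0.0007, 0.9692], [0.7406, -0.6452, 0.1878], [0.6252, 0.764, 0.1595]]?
0.2588 + 0.5566i + 0.3323j + 0.7161k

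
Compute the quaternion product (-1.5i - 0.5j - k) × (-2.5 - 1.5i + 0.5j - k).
-3 + 4.75i + 1.25j + k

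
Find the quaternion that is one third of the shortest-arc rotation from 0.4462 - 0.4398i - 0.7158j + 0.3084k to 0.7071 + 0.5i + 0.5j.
0.0446 - 0.5668i - 0.7855j + 0.2443k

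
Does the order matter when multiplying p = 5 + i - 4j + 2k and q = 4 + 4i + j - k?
Yes: pq = 22 + 26i - 2j + 20k ≠ 22 + 22i - 20j - 14k = qp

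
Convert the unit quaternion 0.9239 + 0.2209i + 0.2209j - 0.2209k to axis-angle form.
axis = (√3/3, √3/3, -√3/3), θ = π/4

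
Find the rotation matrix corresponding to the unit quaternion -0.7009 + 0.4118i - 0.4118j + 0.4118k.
[[0.3217, 0.2381, 0.9164], [-0.9164, 0.3217, 0.2381], [-0.2381, -0.9164, 0.3217]]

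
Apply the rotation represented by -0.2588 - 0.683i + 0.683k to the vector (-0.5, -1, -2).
(1.479, 1.75, -0.021)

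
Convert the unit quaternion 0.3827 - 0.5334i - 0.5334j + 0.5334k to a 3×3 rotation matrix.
[[-0.1381, 0.1608, -0.9773], [0.9773, -0.1381, -0.1608], [-0.1608, -0.9773, -0.1381]]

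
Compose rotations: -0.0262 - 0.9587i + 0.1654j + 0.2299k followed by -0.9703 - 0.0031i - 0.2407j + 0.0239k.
0.0568 + 0.871i - 0.1764j - 0.455k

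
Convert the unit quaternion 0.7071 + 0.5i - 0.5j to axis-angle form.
axis = (√2/2, -√2/2, 0), θ = π/2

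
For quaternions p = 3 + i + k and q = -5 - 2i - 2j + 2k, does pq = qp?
No: pq = -15 - 9i - 10j - k ≠ -15 - 13i - 2j + 3k = qp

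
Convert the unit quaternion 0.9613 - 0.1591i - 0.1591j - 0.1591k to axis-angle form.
axis = (-√3/3, -√3/3, -√3/3), θ = 32°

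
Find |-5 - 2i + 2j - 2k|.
√37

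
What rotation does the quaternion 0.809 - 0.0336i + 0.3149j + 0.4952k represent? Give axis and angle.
axis = (-0.0572, 0.5357, 0.8425), θ = 72°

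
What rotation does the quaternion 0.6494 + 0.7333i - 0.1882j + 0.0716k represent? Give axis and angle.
axis = (0.9643, -0.2475, 0.0942), θ = 99°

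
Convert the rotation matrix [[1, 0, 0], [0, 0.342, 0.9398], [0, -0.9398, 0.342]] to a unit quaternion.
0.8191 - 0.5736i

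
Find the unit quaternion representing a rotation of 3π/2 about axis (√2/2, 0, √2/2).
-0.7071 + 0.5i + 0.5k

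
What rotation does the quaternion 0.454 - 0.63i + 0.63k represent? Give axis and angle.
axis = (-√2/2, 0, √2/2), θ = 126°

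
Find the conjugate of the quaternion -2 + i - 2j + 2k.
-2 - i + 2j - 2k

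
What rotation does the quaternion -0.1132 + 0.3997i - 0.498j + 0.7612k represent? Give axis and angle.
axis = (0.4023, -0.5012, 0.7661), θ = 193°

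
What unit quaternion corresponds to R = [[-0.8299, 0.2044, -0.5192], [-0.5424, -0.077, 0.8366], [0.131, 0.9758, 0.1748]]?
-0.2588 - 0.1345i + 0.6281j + 0.7214k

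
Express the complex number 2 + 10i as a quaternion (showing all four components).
2 + 10i + 0j + 0k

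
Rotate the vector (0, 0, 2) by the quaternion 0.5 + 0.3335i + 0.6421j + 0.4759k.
(1.919, 0.555, -0.094)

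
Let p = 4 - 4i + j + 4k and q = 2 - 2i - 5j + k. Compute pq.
1 + 5i - 22j + 34k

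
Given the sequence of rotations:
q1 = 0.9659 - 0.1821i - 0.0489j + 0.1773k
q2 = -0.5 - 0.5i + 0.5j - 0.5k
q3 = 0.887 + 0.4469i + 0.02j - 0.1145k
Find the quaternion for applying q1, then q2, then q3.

q2 · q1 = -0.4609 - 0.3277i + 0.6871j - 0.4561k
q3 · q2 · q1 = -0.3283 - 0.4271i + 0.8416j - 0.0382k
-0.3283 - 0.4271i + 0.8416j - 0.0382k


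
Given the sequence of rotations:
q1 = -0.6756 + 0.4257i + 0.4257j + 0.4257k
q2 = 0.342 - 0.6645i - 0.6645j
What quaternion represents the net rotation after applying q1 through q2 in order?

q2 · q1 = 0.3347 + 0.3116i + 0.8774j + 0.1456k
0.3347 + 0.3116i + 0.8774j + 0.1456k


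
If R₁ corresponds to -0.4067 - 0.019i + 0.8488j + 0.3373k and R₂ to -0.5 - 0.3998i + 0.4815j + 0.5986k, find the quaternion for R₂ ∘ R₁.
-0.4149 - 0.1736i - 0.4967j - 0.7423k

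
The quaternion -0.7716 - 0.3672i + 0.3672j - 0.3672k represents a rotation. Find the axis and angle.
axis = (-√3/3, √3/3, -√3/3), θ = 281°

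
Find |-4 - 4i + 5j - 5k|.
√82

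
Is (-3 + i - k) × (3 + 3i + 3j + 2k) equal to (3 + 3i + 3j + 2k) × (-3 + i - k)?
No: pq = -10 - 3i - 14j - 6k ≠ -10 - 9i - 4j - 12k = qp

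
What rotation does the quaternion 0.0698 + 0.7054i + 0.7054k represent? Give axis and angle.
axis = (√2/2, 0, √2/2), θ = 172°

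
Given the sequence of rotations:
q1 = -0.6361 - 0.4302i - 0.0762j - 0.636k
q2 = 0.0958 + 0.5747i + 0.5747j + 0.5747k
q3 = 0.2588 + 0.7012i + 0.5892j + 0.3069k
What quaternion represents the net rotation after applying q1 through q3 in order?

q2 · q1 = 0.5956 - 0.7285i - 0.2546j - 0.2231k
q3 · q2 · q1 = 0.8834 + 0.1758i + 0.2179j + 0.3758k
0.8834 + 0.1758i + 0.2179j + 0.3758k


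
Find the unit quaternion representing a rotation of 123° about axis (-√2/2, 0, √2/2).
0.4772 - 0.6214i + 0.6214k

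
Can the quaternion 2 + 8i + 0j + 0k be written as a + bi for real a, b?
Yes. The quaternion 2 + 8i has j- and k-coefficients y = z = 0, so it lies in the complex subalgebra spanned by 1 and i.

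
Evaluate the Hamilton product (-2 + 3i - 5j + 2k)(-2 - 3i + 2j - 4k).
31 + 16i + 12j - 5k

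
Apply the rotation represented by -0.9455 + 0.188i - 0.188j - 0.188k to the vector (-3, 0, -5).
(-4, -2.985, -3.015)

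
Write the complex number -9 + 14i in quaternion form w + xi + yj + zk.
-9 + 14i + 0j + 0k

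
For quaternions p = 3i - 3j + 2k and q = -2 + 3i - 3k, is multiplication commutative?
No: pq = -3 + 3i + 21j + 5k ≠ -3 - 15i - 9j - 13k = qp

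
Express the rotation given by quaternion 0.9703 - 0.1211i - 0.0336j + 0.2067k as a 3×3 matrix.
[[0.9123, -0.393, -0.1153], [0.4093, 0.8852, 0.2211], [0.0151, -0.2489, 0.9684]]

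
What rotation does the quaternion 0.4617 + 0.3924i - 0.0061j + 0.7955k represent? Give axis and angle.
axis = (0.4424, -0.0069, 0.8968), θ = 125°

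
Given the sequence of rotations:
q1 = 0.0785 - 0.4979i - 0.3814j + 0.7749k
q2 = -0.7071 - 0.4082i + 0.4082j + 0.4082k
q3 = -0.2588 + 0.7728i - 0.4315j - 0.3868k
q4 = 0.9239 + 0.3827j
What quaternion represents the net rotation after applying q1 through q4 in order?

q2 · q1 = -0.4194 + 0.792i + 0.4148j - 0.157k
q3 · q2 · q1 = -0.3853 - 0.3009i - 0.1114j + 0.8652k
q4 · q3 · q2 · q1 = -0.3133 + 0.0531i - 0.2504j + 0.9145k
-0.3133 + 0.0531i - 0.2504j + 0.9145k


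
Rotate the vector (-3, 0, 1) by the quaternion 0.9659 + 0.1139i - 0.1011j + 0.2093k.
(-2.823, -1.406, 0.225)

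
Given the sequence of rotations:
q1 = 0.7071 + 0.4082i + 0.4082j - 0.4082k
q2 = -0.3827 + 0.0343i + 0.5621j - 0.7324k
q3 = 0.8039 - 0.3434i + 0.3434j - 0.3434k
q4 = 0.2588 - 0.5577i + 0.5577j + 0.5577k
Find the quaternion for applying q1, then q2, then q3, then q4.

q2 · q1 = -0.813 - 0.0624i - 0.0437j - 0.5771k
q3 · q2 · q1 = -0.8582 + 0.0158i - 0.4911j - 0.1483k
q4 · q3 · q2 · q1 = 0.1433 + 0.6739i - 0.6796j - 0.2519k
0.1433 + 0.6739i - 0.6796j - 0.2519k


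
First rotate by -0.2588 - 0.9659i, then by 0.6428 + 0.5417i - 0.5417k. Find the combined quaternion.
0.3569 - 0.7611i + 0.5232j + 0.1402k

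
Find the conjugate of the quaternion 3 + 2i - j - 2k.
3 - 2i + j + 2k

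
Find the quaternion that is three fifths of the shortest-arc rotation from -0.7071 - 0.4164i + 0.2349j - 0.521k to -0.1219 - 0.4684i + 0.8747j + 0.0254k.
-0.4188 - 0.5179i + 0.7097j - 0.2298k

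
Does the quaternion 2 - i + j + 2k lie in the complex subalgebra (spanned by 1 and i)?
No. The quaternion 2 - i + j + 2k has j-coefficient y = 1 and k-coefficient z = 2, not both zero, so it does not lie in the complex subalgebra spanned by 1 and i.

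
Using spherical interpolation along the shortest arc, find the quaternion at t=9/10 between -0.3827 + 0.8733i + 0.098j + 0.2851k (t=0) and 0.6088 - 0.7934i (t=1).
-0.5898 + 0.807i + 0.01j + 0.0292k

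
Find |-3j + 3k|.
√18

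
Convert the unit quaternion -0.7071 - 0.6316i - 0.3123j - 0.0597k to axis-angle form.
axis = (-0.8932, -0.4417, -0.0844), θ = 3π/2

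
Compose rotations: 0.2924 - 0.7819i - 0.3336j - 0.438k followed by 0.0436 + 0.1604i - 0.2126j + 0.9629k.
0.489 + 0.4272i - 0.7593j + 0.0427k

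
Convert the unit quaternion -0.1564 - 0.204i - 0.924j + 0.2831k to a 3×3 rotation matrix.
[[-0.8678, 0.4655, 0.1735], [0.2884, 0.7565, -0.587], [-0.4045, -0.4594, -0.7908]]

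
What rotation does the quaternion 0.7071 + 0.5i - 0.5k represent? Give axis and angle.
axis = (√2/2, 0, -√2/2), θ = π/2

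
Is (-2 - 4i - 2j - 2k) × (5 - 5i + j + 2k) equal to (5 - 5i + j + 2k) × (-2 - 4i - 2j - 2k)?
No: pq = -24 - 12i + 6j - 28k ≠ -24 - 8i - 30j = qp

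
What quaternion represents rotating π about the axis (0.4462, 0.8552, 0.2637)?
0.4462i + 0.8552j + 0.2637k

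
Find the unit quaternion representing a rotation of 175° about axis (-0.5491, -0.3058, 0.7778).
0.0436 - 0.5486i - 0.3055j + 0.7771k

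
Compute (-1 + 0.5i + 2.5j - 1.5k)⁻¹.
-0.1026 - 0.0513i - 0.2564j + 0.1538k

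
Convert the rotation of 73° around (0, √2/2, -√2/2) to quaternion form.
0.8039 + 0.4206j - 0.4206k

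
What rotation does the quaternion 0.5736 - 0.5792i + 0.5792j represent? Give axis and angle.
axis = (-√2/2, √2/2, 0), θ = 110°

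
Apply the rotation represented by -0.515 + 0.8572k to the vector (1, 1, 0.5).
(0.413, -1.352, 0.5)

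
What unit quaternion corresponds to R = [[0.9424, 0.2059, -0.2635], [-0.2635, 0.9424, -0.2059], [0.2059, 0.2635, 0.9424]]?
0.9782 + 0.12i - 0.12j - 0.12k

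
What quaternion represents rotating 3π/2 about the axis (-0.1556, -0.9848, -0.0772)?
-0.7071 - 0.11i - 0.6964j - 0.0546k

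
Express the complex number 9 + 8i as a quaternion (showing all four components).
9 + 8i + 0j + 0k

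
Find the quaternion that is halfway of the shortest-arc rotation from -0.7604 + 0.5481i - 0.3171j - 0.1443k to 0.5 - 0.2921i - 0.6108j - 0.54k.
-0.7913 + 0.5275i + 0.1844j + 0.2484k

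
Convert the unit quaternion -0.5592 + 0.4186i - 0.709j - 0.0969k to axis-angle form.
axis = (0.5049, -0.8552, -0.1169), θ = 248°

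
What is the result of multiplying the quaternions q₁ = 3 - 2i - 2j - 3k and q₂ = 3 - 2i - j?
3 - 15i - 3j - 11k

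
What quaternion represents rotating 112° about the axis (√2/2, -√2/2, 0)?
0.5592 + 0.5862i - 0.5862j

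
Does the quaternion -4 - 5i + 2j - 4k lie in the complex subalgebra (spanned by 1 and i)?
No. The quaternion -4 - 5i + 2j - 4k has j-coefficient y = 2 and k-coefficient z = -4, not both zero, so it does not lie in the complex subalgebra spanned by 1 and i.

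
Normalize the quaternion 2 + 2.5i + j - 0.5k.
0.5898 + 0.7372i + 0.2949j - 0.1474k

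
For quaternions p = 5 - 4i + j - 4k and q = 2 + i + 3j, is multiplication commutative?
No: pq = 11 + 9i + 13j - 21k ≠ 11 - 15i + 21j + 5k = qp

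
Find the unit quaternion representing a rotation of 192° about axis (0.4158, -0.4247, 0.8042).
-0.1045 + 0.4135i - 0.4224j + 0.7998k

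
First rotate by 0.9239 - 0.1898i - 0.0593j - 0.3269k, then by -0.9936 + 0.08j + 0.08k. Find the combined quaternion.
-0.8871 + 0.1672i + 0.1176j + 0.4139k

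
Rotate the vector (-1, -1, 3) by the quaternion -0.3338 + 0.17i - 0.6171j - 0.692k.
(1.921, 2.666, 0.448)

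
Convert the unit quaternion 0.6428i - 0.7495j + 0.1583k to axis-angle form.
axis = (0.6428, -0.7495, 0.1583), θ = π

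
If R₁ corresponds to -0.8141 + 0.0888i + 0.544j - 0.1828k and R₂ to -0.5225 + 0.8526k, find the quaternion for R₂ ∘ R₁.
0.5812 - 0.5102i - 0.2085j - 0.5986k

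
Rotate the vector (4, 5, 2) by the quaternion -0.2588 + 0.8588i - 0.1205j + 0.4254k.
(4.088, -5.21, -1.07)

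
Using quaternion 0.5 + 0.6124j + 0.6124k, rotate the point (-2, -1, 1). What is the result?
(2.225, -0.725, 0.725)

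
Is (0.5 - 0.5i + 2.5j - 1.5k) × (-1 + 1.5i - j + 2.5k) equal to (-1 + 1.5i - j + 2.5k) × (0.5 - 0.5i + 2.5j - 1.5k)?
No: pq = 6.5 + 6i - 4j - 0.5k ≠ 6.5 - 3.5i - 2j + 6k = qp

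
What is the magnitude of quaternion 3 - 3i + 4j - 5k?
√59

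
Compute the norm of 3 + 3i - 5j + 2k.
√47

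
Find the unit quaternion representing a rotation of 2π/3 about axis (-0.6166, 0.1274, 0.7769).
0.5 - 0.534i + 0.1103j + 0.6728k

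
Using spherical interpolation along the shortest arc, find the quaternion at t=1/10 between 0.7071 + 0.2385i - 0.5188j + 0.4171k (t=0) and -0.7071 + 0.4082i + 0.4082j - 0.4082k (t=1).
0.7219 + 0.1738i - 0.5178j + 0.4249k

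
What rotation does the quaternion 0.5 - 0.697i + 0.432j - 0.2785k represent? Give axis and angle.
axis = (-0.8048, 0.4988, -0.3216), θ = 2π/3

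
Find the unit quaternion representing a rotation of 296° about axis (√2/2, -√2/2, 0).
-0.848 + 0.3747i - 0.3747j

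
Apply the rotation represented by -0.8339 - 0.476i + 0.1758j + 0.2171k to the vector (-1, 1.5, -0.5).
(-0.302, 1.567, 0.976)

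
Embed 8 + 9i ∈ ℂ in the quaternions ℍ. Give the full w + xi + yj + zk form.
8 + 9i + 0j + 0k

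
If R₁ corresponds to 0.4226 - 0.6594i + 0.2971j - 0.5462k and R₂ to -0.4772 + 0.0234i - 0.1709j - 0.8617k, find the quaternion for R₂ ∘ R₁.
-0.6061 + 0.6739i + 0.367j - 0.2092k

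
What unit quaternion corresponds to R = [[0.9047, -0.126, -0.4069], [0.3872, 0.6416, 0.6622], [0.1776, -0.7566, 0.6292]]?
0.891 - 0.3981i - 0.164j + 0.144k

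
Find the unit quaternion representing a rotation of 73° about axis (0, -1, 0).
0.8039 - 0.5948j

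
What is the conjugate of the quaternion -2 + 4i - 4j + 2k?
-2 - 4i + 4j - 2k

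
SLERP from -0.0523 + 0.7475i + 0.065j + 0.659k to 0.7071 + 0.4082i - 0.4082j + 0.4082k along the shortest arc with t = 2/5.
0.2954 + 0.6968i - 0.147j + 0.6369k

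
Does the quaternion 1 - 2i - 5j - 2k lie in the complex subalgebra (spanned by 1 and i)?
No. The quaternion 1 - 2i - 5j - 2k has j-coefficient y = -5 and k-coefficient z = -2, not both zero, so it does not lie in the complex subalgebra spanned by 1 and i.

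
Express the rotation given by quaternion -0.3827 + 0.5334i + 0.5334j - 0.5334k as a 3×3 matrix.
[[-0.1381, 0.1608, -0.9773], [0.9773, -0.1381, -0.1608], [-0.1608, -0.9773, -0.1381]]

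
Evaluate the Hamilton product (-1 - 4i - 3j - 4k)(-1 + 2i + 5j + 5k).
44 + 7i + 10j - 15k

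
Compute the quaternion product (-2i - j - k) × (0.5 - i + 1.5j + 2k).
1.5 - 1.5i + 4.5j - 4.5k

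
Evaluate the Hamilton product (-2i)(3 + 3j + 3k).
-6i + 6j - 6k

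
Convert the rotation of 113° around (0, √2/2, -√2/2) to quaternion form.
0.5519 + 0.5896j - 0.5896k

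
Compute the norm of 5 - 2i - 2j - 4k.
7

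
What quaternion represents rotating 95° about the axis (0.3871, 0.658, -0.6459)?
0.6756 + 0.2854i + 0.4851j - 0.4762k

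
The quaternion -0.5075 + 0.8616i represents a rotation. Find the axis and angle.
axis = (1, 0, 0), θ = 241°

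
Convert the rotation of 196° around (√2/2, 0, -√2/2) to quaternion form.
-0.1392 + 0.7002i - 0.7002k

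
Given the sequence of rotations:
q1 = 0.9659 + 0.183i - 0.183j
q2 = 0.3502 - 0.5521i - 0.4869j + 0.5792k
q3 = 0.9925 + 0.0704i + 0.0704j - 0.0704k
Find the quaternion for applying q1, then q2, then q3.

q2 · q1 = 0.3502 - 0.3632i - 0.4284j + 0.7496k
q3 · q2 · q1 = 0.4561 - 0.3132i - 0.4277j + 0.7147k
0.4561 - 0.3132i - 0.4277j + 0.7147k


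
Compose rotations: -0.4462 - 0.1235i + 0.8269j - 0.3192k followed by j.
-0.8269 - 0.3192i - 0.4462j + 0.1235k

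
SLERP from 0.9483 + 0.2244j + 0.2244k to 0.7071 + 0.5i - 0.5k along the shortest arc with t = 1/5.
0.9718 + 0.1172i + 0.1908j + 0.0736k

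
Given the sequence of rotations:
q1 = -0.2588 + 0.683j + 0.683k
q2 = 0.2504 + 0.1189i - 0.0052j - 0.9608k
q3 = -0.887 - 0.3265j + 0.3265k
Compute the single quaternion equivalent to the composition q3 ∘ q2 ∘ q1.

q2 · q1 = 0.595 + 0.6219i + 0.0912j + 0.5009k
q3 · q2 · q1 = -0.6615 - 0.7449i - 0.0721j - 0.047k
-0.6615 - 0.7449i - 0.0721j - 0.047k


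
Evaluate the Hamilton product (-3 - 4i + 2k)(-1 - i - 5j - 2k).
3 + 17i + 5j + 24k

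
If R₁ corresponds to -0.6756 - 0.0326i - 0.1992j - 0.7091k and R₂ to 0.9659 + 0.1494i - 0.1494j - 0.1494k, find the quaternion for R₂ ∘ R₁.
-0.7834 - 0.0562i + 0.0193j - 0.6186k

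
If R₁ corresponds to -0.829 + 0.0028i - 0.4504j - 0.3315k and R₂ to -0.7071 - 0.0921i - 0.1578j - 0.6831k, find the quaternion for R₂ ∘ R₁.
0.2889 - 0.181i + 0.4169j + 0.8426k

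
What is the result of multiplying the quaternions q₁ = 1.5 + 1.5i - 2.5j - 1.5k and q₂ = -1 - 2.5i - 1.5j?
-1.5 - 7.5i + 4j - 7k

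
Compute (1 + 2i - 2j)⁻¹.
0.1111 - 0.2222i + 0.2222j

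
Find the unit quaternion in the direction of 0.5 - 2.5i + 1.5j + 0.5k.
0.1667 - 0.8333i + 0.5j + 0.1667k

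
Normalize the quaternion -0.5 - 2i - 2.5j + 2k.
-0.1313 - 0.5252i - 0.6565j + 0.5252k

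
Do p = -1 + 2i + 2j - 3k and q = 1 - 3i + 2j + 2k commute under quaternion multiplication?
No: pq = 7 + 15i + 5j + 5k ≠ 7 - 5i - 5j - 15k = qp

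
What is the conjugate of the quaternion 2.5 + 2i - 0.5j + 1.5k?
2.5 - 2i + 0.5j - 1.5k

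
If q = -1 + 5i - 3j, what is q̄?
-1 - 5i + 3j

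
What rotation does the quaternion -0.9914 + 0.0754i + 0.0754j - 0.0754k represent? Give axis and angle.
axis = (√3/3, √3/3, -√3/3), θ = 345°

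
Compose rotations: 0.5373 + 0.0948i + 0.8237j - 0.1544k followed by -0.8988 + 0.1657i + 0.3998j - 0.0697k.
-0.8387 - 0.0005i - 0.5066j + 0.1999k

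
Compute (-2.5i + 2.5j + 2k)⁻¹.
0.1515i - 0.1515j - 0.1212k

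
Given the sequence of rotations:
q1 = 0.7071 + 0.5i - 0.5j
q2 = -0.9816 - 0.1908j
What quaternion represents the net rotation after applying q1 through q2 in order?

q2 · q1 = -0.7895 - 0.4908i + 0.3559j + 0.0954k
-0.7895 - 0.4908i + 0.3559j + 0.0954k


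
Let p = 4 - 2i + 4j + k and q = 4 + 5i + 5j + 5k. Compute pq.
1 + 27i + 51j - 6k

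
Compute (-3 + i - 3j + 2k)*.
-3 - i + 3j - 2k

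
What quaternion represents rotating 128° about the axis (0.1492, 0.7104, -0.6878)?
0.4384 + 0.1341i + 0.6385j - 0.6182k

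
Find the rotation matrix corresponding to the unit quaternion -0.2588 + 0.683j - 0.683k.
[[-0.866, -0.3535, -0.3535], [0.3535, 0.067, -0.933], [0.3535, -0.933, 0.067]]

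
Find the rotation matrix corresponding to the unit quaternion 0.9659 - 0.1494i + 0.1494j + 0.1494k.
[[0.9107, -0.3333, 0.244], [0.244, 0.9107, 0.3333], [-0.3333, -0.244, 0.9107]]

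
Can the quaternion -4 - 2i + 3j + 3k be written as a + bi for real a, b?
No. The quaternion -4 - 2i + 3j + 3k has j-coefficient y = 3 and k-coefficient z = 3, not both zero, so it does not lie in the complex subalgebra spanned by 1 and i.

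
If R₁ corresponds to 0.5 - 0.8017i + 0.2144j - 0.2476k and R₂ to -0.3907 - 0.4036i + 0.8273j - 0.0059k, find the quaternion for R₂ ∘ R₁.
-0.6978 - 0.0922i + 0.2347j + 0.6705k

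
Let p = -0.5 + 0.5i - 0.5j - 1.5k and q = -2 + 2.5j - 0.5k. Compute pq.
1.5 + 3i + 4.5k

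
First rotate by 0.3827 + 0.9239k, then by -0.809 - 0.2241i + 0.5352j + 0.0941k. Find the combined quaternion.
-0.3965 + 0.4087i + 0.4119j - 0.7114k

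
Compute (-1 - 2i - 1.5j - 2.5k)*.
-1 + 2i + 1.5j + 2.5k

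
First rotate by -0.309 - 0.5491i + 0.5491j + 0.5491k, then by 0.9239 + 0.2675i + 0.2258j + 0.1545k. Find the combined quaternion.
-0.3474 - 0.5508i + 0.2058j + 0.7304k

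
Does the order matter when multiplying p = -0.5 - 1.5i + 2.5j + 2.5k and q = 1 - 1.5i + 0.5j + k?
Yes: pq = -6.5 + 0.5i + 5k ≠ -6.5 - 2i + 4.5j - k = qp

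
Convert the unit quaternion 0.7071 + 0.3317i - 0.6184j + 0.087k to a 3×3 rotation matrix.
[[0.22, -0.5333, -0.8168], [-0.2872, 0.7648, -0.5767], [0.9323, 0.3615, 0.0151]]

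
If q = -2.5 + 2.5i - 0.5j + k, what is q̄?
-2.5 - 2.5i + 0.5j - k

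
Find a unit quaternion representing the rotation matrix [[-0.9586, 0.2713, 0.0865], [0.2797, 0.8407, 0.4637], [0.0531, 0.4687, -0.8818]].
0.0087 + 0.1436i + 0.9593j + 0.243k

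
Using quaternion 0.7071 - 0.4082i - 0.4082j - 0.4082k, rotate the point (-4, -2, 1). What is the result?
(-3.399, 1.22, -2.821)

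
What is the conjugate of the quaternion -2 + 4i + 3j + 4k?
-2 - 4i - 3j - 4k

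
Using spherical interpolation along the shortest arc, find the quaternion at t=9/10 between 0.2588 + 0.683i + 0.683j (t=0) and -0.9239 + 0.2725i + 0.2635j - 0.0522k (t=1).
-0.8597 + 0.3637i + 0.355j - 0.0507k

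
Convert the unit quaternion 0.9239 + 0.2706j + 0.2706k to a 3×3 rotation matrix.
[[0.7071, -0.5, 0.5], [0.5, 0.8536, 0.1464], [-0.5, 0.1464, 0.8536]]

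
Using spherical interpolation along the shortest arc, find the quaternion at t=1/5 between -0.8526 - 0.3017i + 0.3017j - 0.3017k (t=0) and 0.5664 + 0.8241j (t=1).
-0.9219 - 0.2718i + 0.0483j - 0.2718k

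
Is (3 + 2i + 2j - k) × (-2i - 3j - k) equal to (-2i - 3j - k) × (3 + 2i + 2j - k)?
No: pq = 9 - 11i - 5j - 5k ≠ 9 - i - 13j - k = qp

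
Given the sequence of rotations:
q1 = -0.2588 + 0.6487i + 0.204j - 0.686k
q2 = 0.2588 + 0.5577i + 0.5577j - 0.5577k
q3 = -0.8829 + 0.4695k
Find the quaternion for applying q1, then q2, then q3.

q2 · q1 = -0.9251 - 0.2453i - 0.0707j - 0.2812k
q3 · q2 · q1 = 0.9488 + 0.2498i - 0.0527j - 0.1861k
0.9488 + 0.2498i - 0.0527j - 0.1861k


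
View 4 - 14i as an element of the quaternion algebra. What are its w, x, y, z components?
4 - 14i + 0j + 0k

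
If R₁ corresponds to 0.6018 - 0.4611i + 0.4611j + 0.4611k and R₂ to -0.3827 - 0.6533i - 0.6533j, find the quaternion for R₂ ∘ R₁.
-0.2303 - 0.5179i - 0.2684j - 0.7789k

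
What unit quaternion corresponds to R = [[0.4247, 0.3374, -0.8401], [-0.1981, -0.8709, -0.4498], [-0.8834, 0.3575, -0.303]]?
0.2504 + 0.806i + 0.0432j - 0.5346k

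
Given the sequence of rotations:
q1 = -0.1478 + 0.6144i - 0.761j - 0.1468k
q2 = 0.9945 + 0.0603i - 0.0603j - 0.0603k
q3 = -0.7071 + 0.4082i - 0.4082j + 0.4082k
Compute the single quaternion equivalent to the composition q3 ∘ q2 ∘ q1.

q2 · q1 = -0.2388 + 0.5651i - 0.7761j - 0.1459k
q3 · q2 · q1 = -0.3191 - 0.1207i + 0.9365j - 0.0804k
-0.3191 - 0.1207i + 0.9365j - 0.0804k


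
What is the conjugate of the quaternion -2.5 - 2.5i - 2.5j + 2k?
-2.5 + 2.5i + 2.5j - 2k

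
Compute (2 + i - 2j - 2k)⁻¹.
0.1538 - 0.0769i + 0.1538j + 0.1538k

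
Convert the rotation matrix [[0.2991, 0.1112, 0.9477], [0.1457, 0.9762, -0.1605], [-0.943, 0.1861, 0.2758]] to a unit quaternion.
0.7986 + 0.1085i + 0.5919j + 0.0108k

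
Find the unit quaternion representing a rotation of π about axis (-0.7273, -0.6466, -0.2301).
-0.7273i - 0.6466j - 0.2301k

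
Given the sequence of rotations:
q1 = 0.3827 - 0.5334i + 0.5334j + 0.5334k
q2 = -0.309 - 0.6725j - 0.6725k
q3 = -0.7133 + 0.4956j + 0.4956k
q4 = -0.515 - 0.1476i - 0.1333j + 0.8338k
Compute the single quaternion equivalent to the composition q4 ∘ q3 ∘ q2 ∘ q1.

q2 · q1 = 0.5992 + 0.1648i - 0.0635j - 0.7809k
q3 · q2 · q1 = -0.0089 - 0.4731i + 0.4239j + 0.7723k
q4 · q3 · q2 · q1 = -0.6527 - 0.2114i - 0.4976j - 0.5308k
-0.6527 - 0.2114i - 0.4976j - 0.5308k


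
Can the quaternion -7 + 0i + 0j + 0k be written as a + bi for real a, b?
Yes. The quaternion -7 has j- and k-coefficients y = z = 0, so it lies in the complex subalgebra spanned by 1 and i.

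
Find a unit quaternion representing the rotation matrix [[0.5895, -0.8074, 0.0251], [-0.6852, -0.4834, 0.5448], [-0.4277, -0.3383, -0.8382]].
-0.2588 + 0.8531i - 0.4374j - 0.118k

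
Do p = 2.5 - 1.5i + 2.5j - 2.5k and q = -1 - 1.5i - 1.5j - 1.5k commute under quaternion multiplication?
No: pq = -4.75 - 9.75i - 4.75j + 4.75k ≠ -4.75 + 5.25i - 7.75j - 7.25k = qp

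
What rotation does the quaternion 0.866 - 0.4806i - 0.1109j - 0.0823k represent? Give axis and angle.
axis = (-0.9611, -0.2218, -0.1646), θ = π/3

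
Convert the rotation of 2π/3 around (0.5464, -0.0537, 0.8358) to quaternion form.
0.5 + 0.4732i - 0.0465j + 0.7238k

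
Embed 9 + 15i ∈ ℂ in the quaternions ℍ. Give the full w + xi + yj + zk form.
9 + 15i + 0j + 0k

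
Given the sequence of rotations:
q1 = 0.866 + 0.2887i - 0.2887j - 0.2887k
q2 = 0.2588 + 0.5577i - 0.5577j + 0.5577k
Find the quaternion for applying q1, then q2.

q2 · q1 = 0.0631 + 0.8797i - 0.2357j + 0.4083k
0.0631 + 0.8797i - 0.2357j + 0.4083k


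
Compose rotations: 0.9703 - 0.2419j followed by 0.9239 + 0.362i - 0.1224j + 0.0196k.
0.8669 + 0.356i - 0.3423j - 0.0685k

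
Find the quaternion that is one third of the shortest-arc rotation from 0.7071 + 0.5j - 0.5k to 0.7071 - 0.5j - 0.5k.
0.8041 + 0.1736j - 0.5686k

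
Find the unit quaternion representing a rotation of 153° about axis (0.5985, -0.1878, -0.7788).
0.2334 + 0.582i - 0.1826j - 0.7573k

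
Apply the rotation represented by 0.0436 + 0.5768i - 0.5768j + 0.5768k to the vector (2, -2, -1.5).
(-0.153, 0.505, 3.158)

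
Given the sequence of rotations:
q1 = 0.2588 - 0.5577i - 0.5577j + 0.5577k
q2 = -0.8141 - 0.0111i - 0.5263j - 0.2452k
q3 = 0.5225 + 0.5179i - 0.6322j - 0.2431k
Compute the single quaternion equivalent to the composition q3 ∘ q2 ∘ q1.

q2 · q1 = -0.3736 + 0.0209i + 0.4608j - 0.8048k
q3 · q2 · q1 = -0.1104 + 0.4382i + 0.8887j - 0.0778k
-0.1104 + 0.4382i + 0.8887j - 0.0778k


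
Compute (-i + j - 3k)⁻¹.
0.0909i - 0.0909j + 0.2727k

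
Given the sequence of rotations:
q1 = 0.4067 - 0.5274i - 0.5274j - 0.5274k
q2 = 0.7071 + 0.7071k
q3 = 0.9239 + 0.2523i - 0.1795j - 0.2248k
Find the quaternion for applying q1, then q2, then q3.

q2 · q1 = 0.6605 - 0.7458j - 0.0853k
q3 · q2 · q1 = 0.4572 + 0.0143i - 0.7861j - 0.4155k
0.4572 + 0.0143i - 0.7861j - 0.4155k


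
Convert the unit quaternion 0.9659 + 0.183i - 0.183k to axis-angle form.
axis = (√2/2, 0, -√2/2), θ = π/6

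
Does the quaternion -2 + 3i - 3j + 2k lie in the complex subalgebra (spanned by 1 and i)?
No. The quaternion -2 + 3i - 3j + 2k has j-coefficient y = -3 and k-coefficient z = 2, not both zero, so it does not lie in the complex subalgebra spanned by 1 and i.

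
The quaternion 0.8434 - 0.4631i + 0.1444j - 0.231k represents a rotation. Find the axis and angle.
axis = (-0.8619, 0.2688, -0.4299), θ = 65°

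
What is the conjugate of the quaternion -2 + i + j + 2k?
-2 - i - j - 2k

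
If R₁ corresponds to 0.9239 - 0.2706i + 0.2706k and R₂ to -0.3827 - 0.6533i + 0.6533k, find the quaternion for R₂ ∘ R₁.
-0.7071 - 0.5i + 0.5k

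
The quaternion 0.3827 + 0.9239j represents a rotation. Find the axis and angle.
axis = (0, 1, 0), θ = 3π/4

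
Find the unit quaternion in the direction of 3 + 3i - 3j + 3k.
0.5 + 0.5i - 0.5j + 0.5k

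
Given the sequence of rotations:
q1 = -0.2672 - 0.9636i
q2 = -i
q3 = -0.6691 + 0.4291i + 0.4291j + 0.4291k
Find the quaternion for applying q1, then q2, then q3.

q2 · q1 = -0.9636 + 0.2672i
q3 · q2 · q1 = 0.5301 - 0.5923i - 0.2988j - 0.5281k
0.5301 - 0.5923i - 0.2988j - 0.5281k


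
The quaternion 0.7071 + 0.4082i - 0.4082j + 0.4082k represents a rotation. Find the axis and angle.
axis = (√3/3, -√3/3, √3/3), θ = π/2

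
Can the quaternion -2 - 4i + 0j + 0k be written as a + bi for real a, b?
Yes. The quaternion -2 - 4i has j- and k-coefficients y = z = 0, so it lies in the complex subalgebra spanned by 1 and i.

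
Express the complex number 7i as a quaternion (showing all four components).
0 + 7i + 0j + 0k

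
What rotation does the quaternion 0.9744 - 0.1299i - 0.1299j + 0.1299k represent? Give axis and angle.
axis = (-√3/3, -√3/3, √3/3), θ = 26°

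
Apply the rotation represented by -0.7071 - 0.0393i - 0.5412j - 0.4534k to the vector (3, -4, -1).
(1.603, -0.727, -4.786)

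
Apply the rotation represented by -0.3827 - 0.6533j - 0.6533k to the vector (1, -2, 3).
(1.793, 2.768, -1.768)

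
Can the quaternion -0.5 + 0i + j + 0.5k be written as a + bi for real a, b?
No. The quaternion -0.5 + j + 0.5k has j-coefficient y = 1 and k-coefficient z = 0.5, not both zero, so it does not lie in the complex subalgebra spanned by 1 and i.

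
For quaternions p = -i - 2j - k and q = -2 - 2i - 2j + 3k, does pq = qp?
No: pq = -3 - 6i + 9j ≠ -3 + 10i - j + 4k = qp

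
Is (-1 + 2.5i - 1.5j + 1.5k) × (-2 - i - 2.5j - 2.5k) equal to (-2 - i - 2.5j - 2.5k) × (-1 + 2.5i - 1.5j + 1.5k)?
No: pq = 4.5 + 3.5i + 10.25j - 8.25k ≠ 4.5 - 11.5i + 0.75j + 7.25k = qp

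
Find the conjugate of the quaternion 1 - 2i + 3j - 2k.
1 + 2i - 3j + 2k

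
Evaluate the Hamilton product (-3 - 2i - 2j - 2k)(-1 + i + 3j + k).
13 + 3i - 7j - 5k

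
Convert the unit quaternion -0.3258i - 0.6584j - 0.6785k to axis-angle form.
axis = (-0.3258, -0.6584, -0.6785), θ = π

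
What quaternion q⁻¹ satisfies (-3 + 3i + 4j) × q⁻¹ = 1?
-0.0882 - 0.0882i - 0.1176j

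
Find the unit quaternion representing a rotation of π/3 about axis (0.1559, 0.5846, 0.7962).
0.866 + 0.078i + 0.2923j + 0.3981k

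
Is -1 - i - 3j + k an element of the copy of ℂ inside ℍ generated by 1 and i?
No. The quaternion -1 - i - 3j + k has j-coefficient y = -3 and k-coefficient z = 1, not both zero, so it does not lie in the complex subalgebra spanned by 1 and i.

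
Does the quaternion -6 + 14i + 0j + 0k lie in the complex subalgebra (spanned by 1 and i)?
Yes. The quaternion -6 + 14i has j- and k-coefficients y = z = 0, so it lies in the complex subalgebra spanned by 1 and i.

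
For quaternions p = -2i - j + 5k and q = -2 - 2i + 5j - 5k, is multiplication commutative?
No: pq = 26 - 16i - 18j - 22k ≠ 26 + 24i + 22j + 2k = qp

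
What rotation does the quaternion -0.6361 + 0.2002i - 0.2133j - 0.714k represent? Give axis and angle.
axis = (0.2595, -0.2764, -0.9253), θ = 259°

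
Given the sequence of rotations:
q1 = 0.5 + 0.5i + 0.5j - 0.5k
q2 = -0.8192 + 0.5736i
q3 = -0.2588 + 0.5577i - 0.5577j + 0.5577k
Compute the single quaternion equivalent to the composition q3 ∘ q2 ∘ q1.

q2 · q1 = -0.6964 - 0.1228i - 0.1228j + 0.6964k
q3 · q2 · q1 = -0.2082 - 0.6765i - 0.0367j - 0.7056k
-0.2082 - 0.6765i - 0.0367j - 0.7056k


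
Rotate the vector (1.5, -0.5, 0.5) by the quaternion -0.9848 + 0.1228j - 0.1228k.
(1.41, -0.137, 0.863)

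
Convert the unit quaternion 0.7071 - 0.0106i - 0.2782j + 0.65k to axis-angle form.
axis = (-0.015, -0.3934, 0.9192), θ = π/2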